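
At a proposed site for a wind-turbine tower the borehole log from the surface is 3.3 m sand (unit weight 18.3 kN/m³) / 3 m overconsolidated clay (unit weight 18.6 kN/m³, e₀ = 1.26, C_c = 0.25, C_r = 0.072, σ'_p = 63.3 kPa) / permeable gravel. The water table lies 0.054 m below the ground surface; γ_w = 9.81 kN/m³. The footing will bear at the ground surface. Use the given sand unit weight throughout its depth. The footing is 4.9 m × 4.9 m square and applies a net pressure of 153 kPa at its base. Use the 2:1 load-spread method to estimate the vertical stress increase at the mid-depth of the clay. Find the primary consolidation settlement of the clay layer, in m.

Mid-depth of clay below the ground surface: z = 3.3 + 3/2 = 4.8 m.
Total vertical stress at mid-clay: σ_v = 18.3×3.3 + 18.6×1.5 = 88.29 kPa.
Pore pressure: u = 9.81×(4.8 − 0.054) = 46.558 kPa.
Initial effective stress: σ'_0 = σ_v − u = 88.29 − 46.558 = 41.732 kPa.
Stress increase at mid-clay by the 2:1 spreading method:
Δσ = qBL/((B+z)(L+z)) = 153×4.9×4.9/((4.9+4.8)(4.9+4.8)) = 39.043 kPa
Final effective stress: σ'_f = 41.732 + 39.043 = 80.775 kPa.
σ'_f = 80.775 > σ'_p = 63.3 kPa, so the stress path crosses the preconsolidation pressure — recompression up to σ'_p, then virgin compression beyond:
S_c = H/(1+e₀)·[C_r·log₁₀(σ'_p/σ'_0) + C_c·log₁₀(σ'_f/σ'_p)]
    = 3/2.26 × [0.072×log₁₀(63.3/41.732) + 0.25×log₁₀(80.775/63.3)]
    = 1.3274 × [0.013027 + 0.026468] = 0.05243 m

S_c ≈ 0.0524 m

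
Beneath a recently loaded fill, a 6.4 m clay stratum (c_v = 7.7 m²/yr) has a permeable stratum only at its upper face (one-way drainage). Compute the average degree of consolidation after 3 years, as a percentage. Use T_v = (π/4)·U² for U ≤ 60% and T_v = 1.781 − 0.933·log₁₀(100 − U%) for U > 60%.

U ≈ 79.8 %

Drainage path length: H_d = H = 6.4 m (single drainage).
T_v = c_v·t/H_d² = 7.7×3/6.4² = 0.56396.
T_v = 0.56396 corresponds to the U > 60% branch:
U = 1 − 10^((1.781 − T_v)/0.933)/100 = 0.7984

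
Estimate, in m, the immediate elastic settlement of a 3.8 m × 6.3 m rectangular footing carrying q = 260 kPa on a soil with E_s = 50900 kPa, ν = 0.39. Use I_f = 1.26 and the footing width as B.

Immediate (elastic) settlement: S_e = q·B·(1−ν²)/E_s · I_f.
S_e = 260 × 3.8 × (1 − 0.39²) / 50900 × 1.26
    = 260 × 3.8 × 0.8479 / 50900 × 1.26
    = 0.02074 m

S_e ≈ 0.0207 m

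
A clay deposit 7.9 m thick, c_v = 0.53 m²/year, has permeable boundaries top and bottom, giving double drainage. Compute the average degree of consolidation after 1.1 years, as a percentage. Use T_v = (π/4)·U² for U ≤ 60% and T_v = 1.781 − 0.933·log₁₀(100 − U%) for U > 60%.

U ≈ 21.8 %

Drainage path length: H_d = H/2 = 3.95 m (double drainage).
T_v = c_v·t/H_d² = 0.53×1.1/3.95² = 0.037366.
T_v = 0.037366 corresponds to the U ≤ 60% branch:
U = √(4T_v/π) = 0.2181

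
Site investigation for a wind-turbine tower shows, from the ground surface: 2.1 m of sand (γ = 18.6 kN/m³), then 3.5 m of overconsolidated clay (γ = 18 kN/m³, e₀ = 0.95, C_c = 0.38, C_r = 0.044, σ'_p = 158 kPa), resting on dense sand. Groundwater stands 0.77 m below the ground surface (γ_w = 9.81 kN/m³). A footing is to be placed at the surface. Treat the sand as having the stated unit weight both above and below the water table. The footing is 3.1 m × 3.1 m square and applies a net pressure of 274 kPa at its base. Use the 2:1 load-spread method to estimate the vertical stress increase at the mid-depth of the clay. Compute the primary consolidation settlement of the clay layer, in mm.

Mid-depth of clay below the ground surface: z = 2.1 + 3.5/2 = 3.85 m.
Total vertical stress at mid-clay: σ_v = 18.6×2.1 + 18×1.75 = 70.56 kPa.
Pore pressure: u = 9.81×(3.85 − 0.77) = 30.215 kPa.
Initial effective stress: σ'_0 = σ_v − u = 70.56 − 30.215 = 40.345 kPa.
Stress increase at mid-clay by the 2:1 spreading method:
Δσ = qBL/((B+z)(L+z)) = 274×3.1×3.1/((3.1+3.85)(3.1+3.85)) = 54.514 kPa
Final effective stress: σ'_f = 40.345 + 54.514 = 94.859 kPa.
σ'_f = 94.859 ≤ σ'_p = 158 kPa, so the clay remains overconsolidated and only the recompression index applies:
S_c = C_r·H/(1+e₀)·log₁₀(σ'_f/σ'_0) = 0.044×3.5/1.95×log₁₀(94.859/40.345)
    = 0.078976 × 0.37129 = 0.02932 m

S_c ≈ 29.3 mm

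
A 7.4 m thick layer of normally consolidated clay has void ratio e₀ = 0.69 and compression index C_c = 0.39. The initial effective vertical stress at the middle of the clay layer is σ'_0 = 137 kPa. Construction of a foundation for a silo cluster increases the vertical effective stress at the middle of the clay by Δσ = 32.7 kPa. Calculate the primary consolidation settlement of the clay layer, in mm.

Final effective stress: σ'_f = σ'_0 + Δσ = 137 + 32.7 = 169.7 kPa.
Normally consolidated clay, so the full stress increment lies on the virgin compression line:
S_c = C_c·H/(1+e₀)·log₁₀(σ'_f/σ'_0) = 0.39×7.4/(1+0.69)×log₁₀(169.7/137)
    = 1.7077 × 0.092961 = 0.1587 m

S_c ≈ 159 mm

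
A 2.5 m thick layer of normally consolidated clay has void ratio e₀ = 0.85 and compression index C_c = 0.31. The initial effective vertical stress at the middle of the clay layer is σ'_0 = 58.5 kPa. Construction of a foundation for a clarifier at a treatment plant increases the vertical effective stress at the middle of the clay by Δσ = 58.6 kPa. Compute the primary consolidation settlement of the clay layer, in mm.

Final effective stress: σ'_f = σ'_0 + Δσ = 58.5 + 58.6 = 117.1 kPa.
Normally consolidated clay, so the full stress increment lies on the virgin compression line:
S_c = C_c·H/(1+e₀)·log₁₀(σ'_f/σ'_0) = 0.31×2.5/(1+0.85)×log₁₀(117.1/58.5)
    = 0.41892 × 0.3014 = 0.1263 m

S_c ≈ 126 mm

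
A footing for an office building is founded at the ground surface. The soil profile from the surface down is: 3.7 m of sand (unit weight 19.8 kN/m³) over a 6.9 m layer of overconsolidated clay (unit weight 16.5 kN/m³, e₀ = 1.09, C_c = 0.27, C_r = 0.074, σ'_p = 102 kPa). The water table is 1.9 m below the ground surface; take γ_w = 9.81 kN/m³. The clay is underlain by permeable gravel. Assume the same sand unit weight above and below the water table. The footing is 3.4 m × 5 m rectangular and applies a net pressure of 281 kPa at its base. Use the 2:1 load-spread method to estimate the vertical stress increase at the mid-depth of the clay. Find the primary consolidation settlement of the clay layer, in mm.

Mid-depth of clay below the ground surface: z = 3.7 + 6.9/2 = 7.15 m.
Total vertical stress at mid-clay: σ_v = 19.8×3.7 + 16.5×3.45 = 130.19 kPa.
Pore pressure: u = 9.81×(7.15 − 1.9) = 51.503 kPa.
Initial effective stress: σ'_0 = σ_v − u = 130.19 − 51.503 = 78.687 kPa.
Stress increase at mid-clay by the 2:1 spreading method:
Δσ = qBL/((B+z)(L+z)) = 281×3.4×5/((3.4+7.15)(5+7.15)) = 37.267 kPa
Final effective stress: σ'_f = 78.687 + 37.267 = 115.95 kPa.
σ'_f = 115.95 > σ'_p = 102 kPa, so the stress path crosses the preconsolidation pressure — recompression up to σ'_p, then virgin compression beyond:
S_c = H/(1+e₀)·[C_r·log₁₀(σ'_p/σ'_0) + C_c·log₁₀(σ'_f/σ'_p)]
    = 6.9/2.09 × [0.074×log₁₀(102/78.687) + 0.27×log₁₀(115.95/102)]
    = 3.3014 × [0.0083396 + 0.015031] = 0.07716 m

S_c ≈ 77.2 mm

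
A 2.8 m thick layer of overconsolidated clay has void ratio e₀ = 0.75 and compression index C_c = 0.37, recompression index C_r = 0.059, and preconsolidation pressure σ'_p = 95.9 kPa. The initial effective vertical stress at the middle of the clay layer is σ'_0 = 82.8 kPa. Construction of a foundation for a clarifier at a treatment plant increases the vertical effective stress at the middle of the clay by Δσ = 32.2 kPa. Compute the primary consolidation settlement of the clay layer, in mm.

S_c ≈ 52.7 mm

Final effective stress: σ'_f = 82.8 + 32.2 = 115 kPa.
σ'_f = 115 > σ'_p = 95.9 kPa, so the stress path crosses the preconsolidation pressure — recompression up to σ'_p, then virgin compression beyond:
S_c = H/(1+e₀)·[C_r·log₁₀(σ'_p/σ'_0) + C_c·log₁₀(σ'_f/σ'_p)]
    = 2.8/1.75 × [0.059×log₁₀(95.9/82.8) + 0.37×log₁₀(115/95.9)]
    = 1.6 × [0.0037635 + 0.029185] = 0.05272 m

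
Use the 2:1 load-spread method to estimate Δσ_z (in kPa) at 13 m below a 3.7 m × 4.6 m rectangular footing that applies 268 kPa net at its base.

By the 2:1 method the load spreads at 1 horizontal : 2 vertical, so at depth z the loaded area has grown by z in each plan dimension:
Δσ = qBL/((B+z)(L+z)) = 268×3.7×4.6/((3.7+13)(4.6+13)) = 15.519 kPa

Δσ_z ≈ 15.5 kPa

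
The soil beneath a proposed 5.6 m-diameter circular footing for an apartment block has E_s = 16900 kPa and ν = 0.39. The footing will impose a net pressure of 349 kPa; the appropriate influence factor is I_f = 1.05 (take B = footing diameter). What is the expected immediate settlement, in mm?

S_e ≈ 103 mm

Immediate (elastic) settlement: S_e = q·B·(1−ν²)/E_s · I_f.
S_e = 349 × 5.6 × (1 − 0.39²) / 16900 × 1.05
    = 349 × 5.6 × 0.8479 / 16900 × 1.05
    = 0.103 m = 103 mm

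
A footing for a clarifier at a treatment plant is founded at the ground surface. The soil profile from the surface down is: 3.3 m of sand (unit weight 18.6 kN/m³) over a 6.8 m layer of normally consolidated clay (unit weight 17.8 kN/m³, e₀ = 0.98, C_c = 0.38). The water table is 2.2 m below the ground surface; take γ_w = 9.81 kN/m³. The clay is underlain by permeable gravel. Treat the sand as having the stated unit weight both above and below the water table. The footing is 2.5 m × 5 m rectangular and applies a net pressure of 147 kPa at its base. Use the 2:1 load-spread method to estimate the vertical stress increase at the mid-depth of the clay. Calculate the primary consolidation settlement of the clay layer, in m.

S_c ≈ 0.112 m

Mid-depth of clay below the ground surface: z = 3.3 + 6.8/2 = 6.7 m.
Total vertical stress at mid-clay: σ_v = 18.6×3.3 + 17.8×3.4 = 121.9 kPa.
Pore pressure: u = 9.81×(6.7 − 2.2) = 44.145 kPa.
Initial effective stress: σ'_0 = σ_v − u = 121.9 − 44.145 = 77.755 kPa.
Stress increase at mid-clay by the 2:1 spreading method:
Δσ = qBL/((B+z)(L+z)) = 147×2.5×5/((2.5+6.7)(5+6.7)) = 17.071 kPa
Final effective stress: σ'_f = σ'_0 + Δσ = 77.755 + 17.071 = 94.826 kPa.
Normally consolidated clay, so the full stress increment lies on the virgin compression line:
S_c = C_c·H/(1+e₀)·log₁₀(σ'_f/σ'_0) = 0.38×6.8/(1+0.98)×log₁₀(94.826/77.755)
    = 1.3051 × 0.086199 = 0.1125 m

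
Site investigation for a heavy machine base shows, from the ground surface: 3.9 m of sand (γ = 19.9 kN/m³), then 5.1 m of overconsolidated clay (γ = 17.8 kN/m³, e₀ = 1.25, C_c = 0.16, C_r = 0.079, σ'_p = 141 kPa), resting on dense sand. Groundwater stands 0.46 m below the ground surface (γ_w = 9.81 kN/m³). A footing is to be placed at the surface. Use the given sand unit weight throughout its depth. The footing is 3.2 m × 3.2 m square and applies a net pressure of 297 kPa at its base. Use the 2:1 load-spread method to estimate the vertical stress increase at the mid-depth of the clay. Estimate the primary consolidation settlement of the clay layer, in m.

Mid-depth of clay below the ground surface: z = 3.9 + 5.1/2 = 6.45 m.
Total vertical stress at mid-clay: σ_v = 19.9×3.9 + 17.8×2.55 = 123 kPa.
Pore pressure: u = 9.81×(6.45 − 0.46) = 58.762 kPa.
Initial effective stress: σ'_0 = σ_v − u = 123 − 58.762 = 64.238 kPa.
Stress increase at mid-clay by the 2:1 spreading method:
Δσ = qBL/((B+z)(L+z)) = 297×3.2×3.2/((3.2+6.45)(3.2+6.45)) = 32.659 kPa
Final effective stress: σ'_f = 64.238 + 32.659 = 96.897 kPa.
σ'_f = 96.897 ≤ σ'_p = 141 kPa, so the clay remains overconsolidated and only the recompression index applies:
S_c = C_r·H/(1+e₀)·log₁₀(σ'_f/σ'_0) = 0.079×5.1/2.25×log₁₀(96.897/64.238)
    = 0.17907 × 0.17852 = 0.03197 m

S_c ≈ 0.032 m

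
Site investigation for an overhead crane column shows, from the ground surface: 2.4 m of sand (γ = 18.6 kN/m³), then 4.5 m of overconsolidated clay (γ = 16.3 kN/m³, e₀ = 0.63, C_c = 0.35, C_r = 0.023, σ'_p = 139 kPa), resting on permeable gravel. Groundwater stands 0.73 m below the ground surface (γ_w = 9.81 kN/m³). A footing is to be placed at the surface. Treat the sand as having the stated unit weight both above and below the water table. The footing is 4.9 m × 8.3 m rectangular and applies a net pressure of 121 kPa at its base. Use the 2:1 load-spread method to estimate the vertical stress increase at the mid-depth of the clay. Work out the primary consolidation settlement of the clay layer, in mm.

S_c ≈ 18.1 mm

Mid-depth of clay below the ground surface: z = 2.4 + 4.5/2 = 4.65 m.
Total vertical stress at mid-clay: σ_v = 18.6×2.4 + 16.3×2.25 = 81.315 kPa.
Pore pressure: u = 9.81×(4.65 − 0.73) = 38.455 kPa.
Initial effective stress: σ'_0 = σ_v − u = 81.315 − 38.455 = 42.86 kPa.
Stress increase at mid-clay by the 2:1 spreading method:
Δσ = qBL/((B+z)(L+z)) = 121×4.9×8.3/((4.9+4.65)(8.3+4.65)) = 39.791 kPa
Final effective stress: σ'_f = 42.86 + 39.791 = 82.651 kPa.
σ'_f = 82.651 ≤ σ'_p = 139 kPa, so the clay remains overconsolidated and only the recompression index applies:
S_c = C_r·H/(1+e₀)·log₁₀(σ'_f/σ'_0) = 0.023×4.5/1.63×log₁₀(82.651/42.86)
    = 0.063496 × 0.2852 = 0.01811 m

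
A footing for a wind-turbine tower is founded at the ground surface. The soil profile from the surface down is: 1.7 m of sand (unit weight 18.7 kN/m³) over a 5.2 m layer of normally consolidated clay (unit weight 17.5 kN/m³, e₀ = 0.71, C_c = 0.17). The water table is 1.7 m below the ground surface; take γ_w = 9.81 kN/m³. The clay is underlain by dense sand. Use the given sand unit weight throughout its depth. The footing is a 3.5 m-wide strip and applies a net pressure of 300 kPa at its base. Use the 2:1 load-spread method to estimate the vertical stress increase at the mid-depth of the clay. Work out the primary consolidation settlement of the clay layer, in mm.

S_c ≈ 288 mm

Mid-depth of clay below the ground surface: z = 1.7 + 5.2/2 = 4.3 m.
Total vertical stress at mid-clay: σ_v = 18.7×1.7 + 17.5×2.6 = 77.29 kPa.
Pore pressure: u = 9.81×(4.3 − 1.7) = 25.506 kPa.
Initial effective stress: σ'_0 = σ_v − u = 77.29 − 25.506 = 51.784 kPa.
Stress increase at mid-clay by the 2:1 spreading method:
Δσ = qB/(B+z) = 300×3.5/(3.5+4.3) = 134.62 kPa
Final effective stress: σ'_f = σ'_0 + Δσ = 51.784 + 134.62 = 186.4 kPa.
Normally consolidated clay, so the full stress increment lies on the virgin compression line:
S_c = C_c·H/(1+e₀)·log₁₀(σ'_f/σ'_0) = 0.17×5.2/(1+0.71)×log₁₀(186.4/51.784)
    = 0.51696 × 0.55625 = 0.2876 m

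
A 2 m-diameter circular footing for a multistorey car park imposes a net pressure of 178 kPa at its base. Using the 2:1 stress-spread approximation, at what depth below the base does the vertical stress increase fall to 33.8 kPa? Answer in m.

2:1 spreading — at depth z the loaded area has grown by z in each plan dimension:
qD²/(D+z)² = Δσ_z ⇒ z = D(√(q/Δσ_z) − 1) = 2×(√(178/33.8) − 1) = 2.59 m

z ≈ 2.59 m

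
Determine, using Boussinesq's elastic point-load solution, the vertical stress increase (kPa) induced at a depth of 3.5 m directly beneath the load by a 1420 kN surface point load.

Δσ_z ≈ 55.3 kPa

Boussinesq vertical stress below a point load on an elastic half-space:
Δσ_z = 3P/(2πz²) · [1 + (r/z)²]^(−5/2)
r/z = 0/3.5 = 0; [1+(r/z)²]^(−5/2) = 1.
Δσ_z = 3×1420/(2π×3.5²) × 1 = 55.347 × 1 = 55.35 kPa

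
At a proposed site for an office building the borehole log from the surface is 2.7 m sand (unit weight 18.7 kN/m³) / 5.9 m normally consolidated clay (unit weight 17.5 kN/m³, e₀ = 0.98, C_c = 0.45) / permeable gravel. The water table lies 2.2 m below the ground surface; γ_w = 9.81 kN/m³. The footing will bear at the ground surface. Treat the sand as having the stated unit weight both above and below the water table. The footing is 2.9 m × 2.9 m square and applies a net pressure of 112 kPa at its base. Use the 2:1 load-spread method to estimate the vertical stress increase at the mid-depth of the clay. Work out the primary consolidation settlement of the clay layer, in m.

Mid-depth of clay below the ground surface: z = 2.7 + 5.9/2 = 5.65 m.
Total vertical stress at mid-clay: σ_v = 18.7×2.7 + 17.5×2.95 = 102.12 kPa.
Pore pressure: u = 9.81×(5.65 − 2.2) = 33.845 kPa.
Initial effective stress: σ'_0 = σ_v − u = 102.12 − 33.845 = 68.275 kPa.
Stress increase at mid-clay by the 2:1 spreading method:
Δσ = qBL/((B+z)(L+z)) = 112×2.9×2.9/((2.9+5.65)(2.9+5.65)) = 12.885 kPa
Final effective stress: σ'_f = σ'_0 + Δσ = 68.275 + 12.885 = 81.16 kPa.
Normally consolidated clay, so the full stress increment lies on the virgin compression line:
S_c = C_c·H/(1+e₀)·log₁₀(σ'_f/σ'_0) = 0.45×5.9/(1+0.98)×log₁₀(81.16/68.275)
    = 1.3409 × 0.07508 = 0.1007 m

S_c ≈ 0.101 m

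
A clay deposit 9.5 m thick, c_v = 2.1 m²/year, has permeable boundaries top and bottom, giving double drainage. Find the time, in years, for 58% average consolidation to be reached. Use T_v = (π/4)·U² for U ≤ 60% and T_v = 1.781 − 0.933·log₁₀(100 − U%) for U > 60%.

Drainage path length: H_d = H/2 = 4.75 m (double drainage).
U ≤ 60%: T_v = (π/4)·U² = (π/4)×0.58² = 0.26421.
t = T_v·H_d²/c_v = 0.26421×4.75²/2.1 = 2.839 years.

t ≈ 2.84 years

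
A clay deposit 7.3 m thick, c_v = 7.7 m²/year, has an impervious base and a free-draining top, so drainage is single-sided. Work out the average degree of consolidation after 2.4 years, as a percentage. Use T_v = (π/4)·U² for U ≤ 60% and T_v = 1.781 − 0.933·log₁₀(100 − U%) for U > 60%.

Drainage path length: H_d = H = 7.3 m (single drainage).
T_v = c_v·t/H_d² = 7.7×2.4/7.3² = 0.34678.
T_v = 0.34678 corresponds to the U > 60% branch:
U = 1 − 10^((1.781 − T_v)/0.933)/100 = 0.6555

U ≈ 65.5 %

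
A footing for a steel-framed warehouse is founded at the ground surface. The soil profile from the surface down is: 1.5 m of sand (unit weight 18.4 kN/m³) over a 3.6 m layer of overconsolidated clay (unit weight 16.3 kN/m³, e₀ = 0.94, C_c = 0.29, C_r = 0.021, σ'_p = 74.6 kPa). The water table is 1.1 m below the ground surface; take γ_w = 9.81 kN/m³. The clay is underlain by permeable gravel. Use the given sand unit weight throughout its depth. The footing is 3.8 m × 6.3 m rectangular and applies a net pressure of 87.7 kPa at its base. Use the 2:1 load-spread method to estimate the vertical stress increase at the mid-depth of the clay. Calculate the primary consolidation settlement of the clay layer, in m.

S_c ≈ 0.0106 m

Mid-depth of clay below the ground surface: z = 1.5 + 3.6/2 = 3.3 m.
Total vertical stress at mid-clay: σ_v = 18.4×1.5 + 16.3×1.8 = 56.94 kPa.
Pore pressure: u = 9.81×(3.3 − 1.1) = 21.582 kPa.
Initial effective stress: σ'_0 = σ_v − u = 56.94 − 21.582 = 35.358 kPa.
Stress increase at mid-clay by the 2:1 spreading method:
Δσ = qBL/((B+z)(L+z)) = 87.7×3.8×6.3/((3.8+3.3)(6.3+3.3)) = 30.803 kPa
Final effective stress: σ'_f = 35.358 + 30.803 = 66.161 kPa.
σ'_f = 66.161 ≤ σ'_p = 74.6 kPa, so the clay remains overconsolidated and only the recompression index applies:
S_c = C_r·H/(1+e₀)·log₁₀(σ'_f/σ'_0) = 0.021×3.6/1.94×log₁₀(66.161/35.358)
    = 0.03897 × 0.27211 = 0.0106 m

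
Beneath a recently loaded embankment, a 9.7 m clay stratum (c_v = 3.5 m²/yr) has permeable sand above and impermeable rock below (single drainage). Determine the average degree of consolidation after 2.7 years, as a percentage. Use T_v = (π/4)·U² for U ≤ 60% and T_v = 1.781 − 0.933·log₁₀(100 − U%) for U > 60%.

U ≈ 35.8 %

Drainage path length: H_d = H = 9.7 m (single drainage).
T_v = c_v·t/H_d² = 3.5×2.7/9.7² = 0.10044.
T_v = 0.10044 corresponds to the U ≤ 60% branch:
U = √(4T_v/π) = 0.3576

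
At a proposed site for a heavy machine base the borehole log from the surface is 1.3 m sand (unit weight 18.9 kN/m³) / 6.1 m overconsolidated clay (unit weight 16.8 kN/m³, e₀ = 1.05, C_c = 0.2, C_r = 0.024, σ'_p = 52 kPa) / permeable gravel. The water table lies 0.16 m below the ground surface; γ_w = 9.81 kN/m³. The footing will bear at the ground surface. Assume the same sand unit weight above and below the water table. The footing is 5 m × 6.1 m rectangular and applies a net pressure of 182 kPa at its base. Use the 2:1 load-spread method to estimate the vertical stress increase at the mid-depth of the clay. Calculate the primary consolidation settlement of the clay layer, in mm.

Mid-depth of clay below the ground surface: z = 1.3 + 6.1/2 = 4.35 m.
Total vertical stress at mid-clay: σ_v = 18.9×1.3 + 16.8×3.05 = 75.81 kPa.
Pore pressure: u = 9.81×(4.35 − 0.16) = 41.104 kPa.
Initial effective stress: σ'_0 = σ_v − u = 75.81 − 41.104 = 34.706 kPa.
Stress increase at mid-clay by the 2:1 spreading method:
Δσ = qBL/((B+z)(L+z)) = 182×5×6.1/((5+4.35)(6.1+4.35)) = 56.812 kPa
Final effective stress: σ'_f = 34.706 + 56.812 = 91.518 kPa.
σ'_f = 91.518 > σ'_p = 52 kPa, so the stress path crosses the preconsolidation pressure — recompression up to σ'_p, then virgin compression beyond:
S_c = H/(1+e₀)·[C_r·log₁₀(σ'_p/σ'_0) + C_c·log₁₀(σ'_f/σ'_p)]
    = 6.1/2.05 × [0.024×log₁₀(52/34.706) + 0.2×log₁₀(91.518/52)]
    = 2.9756 × [0.0042144 + 0.049101] = 0.1586 m

S_c ≈ 159 mm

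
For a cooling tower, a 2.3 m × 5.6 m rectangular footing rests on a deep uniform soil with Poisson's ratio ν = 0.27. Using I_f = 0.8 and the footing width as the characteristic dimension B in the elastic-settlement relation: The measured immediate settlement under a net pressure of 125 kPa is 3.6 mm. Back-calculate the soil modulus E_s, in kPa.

E_s ≈ 59200 kPa

S_e = q·B·(1−ν²)/E_s · I_f  ⇒  E_s = q·B·(1−ν²)·I_f / S_e.
E_s = 125 × 2.3 × 0.9271 × 0.8 / 0.0036 = 59230 kPa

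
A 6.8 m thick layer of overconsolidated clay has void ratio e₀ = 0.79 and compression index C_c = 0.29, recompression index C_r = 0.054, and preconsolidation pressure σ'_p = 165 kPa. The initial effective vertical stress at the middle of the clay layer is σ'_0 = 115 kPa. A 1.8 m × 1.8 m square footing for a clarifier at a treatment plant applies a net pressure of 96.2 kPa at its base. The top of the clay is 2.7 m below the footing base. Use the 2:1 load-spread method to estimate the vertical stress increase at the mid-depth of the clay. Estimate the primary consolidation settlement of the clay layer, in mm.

S_c ≈ 3.78 mm

Mid-depth of clay below the footing base: z = 2.7 + 6.8/2 = 6.1 m.
Stress increase at mid-clay by the 2:1 spreading method:
Δσ = qBL/((B+z)(L+z)) = 96.2×1.8×1.8/((1.8+6.1)(1.8+6.1)) = 4.9942 kPa
Final effective stress: σ'_f = 115 + 4.9942 = 119.99 kPa.
σ'_f = 119.99 ≤ σ'_p = 165 kPa, so the clay remains overconsolidated and only the recompression index applies:
S_c = C_r·H/(1+e₀)·log₁₀(σ'_f/σ'_0) = 0.054×6.8/1.79×log₁₀(119.99/115)
    = 0.20514 × 0.018447 = 0.003784 m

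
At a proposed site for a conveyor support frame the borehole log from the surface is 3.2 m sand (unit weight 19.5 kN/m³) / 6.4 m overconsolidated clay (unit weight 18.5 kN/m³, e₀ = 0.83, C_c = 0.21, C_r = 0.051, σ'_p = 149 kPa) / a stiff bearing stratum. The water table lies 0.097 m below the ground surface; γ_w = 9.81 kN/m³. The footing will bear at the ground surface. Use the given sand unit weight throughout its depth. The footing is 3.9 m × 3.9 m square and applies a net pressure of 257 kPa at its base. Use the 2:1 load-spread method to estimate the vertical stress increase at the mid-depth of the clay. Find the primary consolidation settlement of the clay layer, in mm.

S_c ≈ 37.2 mm

Mid-depth of clay below the ground surface: z = 3.2 + 6.4/2 = 6.4 m.
Total vertical stress at mid-clay: σ_v = 19.5×3.2 + 18.5×3.2 = 121.6 kPa.
Pore pressure: u = 9.81×(6.4 − 0.097) = 61.832 kPa.
Initial effective stress: σ'_0 = σ_v − u = 121.6 − 61.832 = 59.768 kPa.
Stress increase at mid-clay by the 2:1 spreading method:
Δσ = qBL/((B+z)(L+z)) = 257×3.9×3.9/((3.9+6.4)(3.9+6.4)) = 36.846 kPa
Final effective stress: σ'_f = 59.768 + 36.846 = 96.614 kPa.
σ'_f = 96.614 ≤ σ'_p = 149 kPa, so the clay remains overconsolidated and only the recompression index applies:
S_c = C_r·H/(1+e₀)·log₁₀(σ'_f/σ'_0) = 0.051×6.4/1.83×log₁₀(96.614/59.768)
    = 0.17836 × 0.20857 = 0.0372 m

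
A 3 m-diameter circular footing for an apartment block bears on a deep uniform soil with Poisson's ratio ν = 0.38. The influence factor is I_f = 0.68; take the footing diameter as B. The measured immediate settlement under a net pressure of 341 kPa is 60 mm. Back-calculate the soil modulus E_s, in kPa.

S_e = q·B·(1−ν²)/E_s · I_f  ⇒  E_s = q·B·(1−ν²)·I_f / S_e.
E_s = 341 × 3 × 0.8556 × 0.68 / 0.06 = 9920 kPa

E_s ≈ 9920 kPa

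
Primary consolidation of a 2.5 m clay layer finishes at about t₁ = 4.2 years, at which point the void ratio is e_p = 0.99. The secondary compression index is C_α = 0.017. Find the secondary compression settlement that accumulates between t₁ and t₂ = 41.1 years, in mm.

S_s ≈ 21.2 mm

Secondary compression: S_s = C_α·H/(1+e_p)·log₁₀(t₂/t₁)
S_s = 0.017×2.5/(1+0.99)×log₁₀(41.1/4.2)
    = 0.02136 × 0.9906 = 0.02116 m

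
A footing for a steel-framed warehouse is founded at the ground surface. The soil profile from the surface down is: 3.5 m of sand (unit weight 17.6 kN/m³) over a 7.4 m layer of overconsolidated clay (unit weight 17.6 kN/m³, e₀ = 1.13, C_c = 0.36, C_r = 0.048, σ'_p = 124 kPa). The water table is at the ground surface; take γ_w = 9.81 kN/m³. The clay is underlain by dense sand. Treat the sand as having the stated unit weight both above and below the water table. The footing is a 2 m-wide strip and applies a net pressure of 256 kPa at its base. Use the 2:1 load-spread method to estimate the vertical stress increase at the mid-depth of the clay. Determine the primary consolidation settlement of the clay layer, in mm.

Mid-depth of clay below the ground surface: z = 3.5 + 7.4/2 = 7.2 m.
Total vertical stress at mid-clay: σ_v = 17.6×3.5 + 17.6×3.7 = 126.72 kPa.
Pore pressure: u = 9.81×(7.2 − 0) = 70.632 kPa.
Initial effective stress: σ'_0 = σ_v − u = 126.72 − 70.632 = 56.088 kPa.
Stress increase at mid-clay by the 2:1 spreading method:
Δσ = qB/(B+z) = 256×2/(2+7.2) = 55.652 kPa
Final effective stress: σ'_f = 56.088 + 55.652 = 111.74 kPa.
σ'_f = 111.74 ≤ σ'_p = 124 kPa, so the clay remains overconsolidated and only the recompression index applies:
S_c = C_r·H/(1+e₀)·log₁₀(σ'_f/σ'_0) = 0.048×7.4/2.13×log₁₀(111.74/56.088)
    = 0.16676 × 0.29934 = 0.04992 m

S_c ≈ 49.9 mm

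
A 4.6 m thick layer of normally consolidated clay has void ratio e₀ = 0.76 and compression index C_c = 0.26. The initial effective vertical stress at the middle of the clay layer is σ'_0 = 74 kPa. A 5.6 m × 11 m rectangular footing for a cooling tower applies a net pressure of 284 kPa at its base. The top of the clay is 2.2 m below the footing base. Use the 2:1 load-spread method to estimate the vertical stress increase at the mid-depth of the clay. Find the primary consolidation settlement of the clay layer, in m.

Mid-depth of clay below the footing base: z = 2.2 + 4.6/2 = 4.5 m.
Stress increase at mid-clay by the 2:1 spreading method:
Δσ = qBL/((B+z)(L+z)) = 284×5.6×11/((5.6+4.5)(11+4.5)) = 111.75 kPa
Final effective stress: σ'_f = σ'_0 + Δσ = 74 + 111.75 = 185.75 kPa.
Normally consolidated clay, so the full stress increment lies on the virgin compression line:
S_c = C_c·H/(1+e₀)·log₁₀(σ'_f/σ'_0) = 0.26×4.6/(1+0.76)×log₁₀(185.75/74)
    = 0.67955 × 0.3997 = 0.2716 m

S_c ≈ 0.272 m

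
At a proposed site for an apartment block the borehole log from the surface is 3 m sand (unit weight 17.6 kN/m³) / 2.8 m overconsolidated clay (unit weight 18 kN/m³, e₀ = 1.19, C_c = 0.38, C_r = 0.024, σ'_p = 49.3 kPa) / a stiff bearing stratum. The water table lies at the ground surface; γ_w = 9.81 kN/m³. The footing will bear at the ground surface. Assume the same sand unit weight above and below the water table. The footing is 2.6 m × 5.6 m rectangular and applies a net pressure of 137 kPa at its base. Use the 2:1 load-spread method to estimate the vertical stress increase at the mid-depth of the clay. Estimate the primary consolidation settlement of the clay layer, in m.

Mid-depth of clay below the ground surface: z = 3 + 2.8/2 = 4.4 m.
Total vertical stress at mid-clay: σ_v = 17.6×3 + 18×1.4 = 78 kPa.
Pore pressure: u = 9.81×(4.4 − 0) = 43.164 kPa.
Initial effective stress: σ'_0 = σ_v − u = 78 − 43.164 = 34.836 kPa.
Stress increase at mid-clay by the 2:1 spreading method:
Δσ = qBL/((B+z)(L+z)) = 137×2.6×5.6/((2.6+4.4)(5.6+4.4)) = 28.496 kPa
Final effective stress: σ'_f = 34.836 + 28.496 = 63.332 kPa.
σ'_f = 63.332 > σ'_p = 49.3 kPa, so the stress path crosses the preconsolidation pressure — recompression up to σ'_p, then virgin compression beyond:
S_c = H/(1+e₀)·[C_r·log₁₀(σ'_p/σ'_0) + C_c·log₁₀(σ'_f/σ'_p)]
    = 2.8/2.19 × [0.024×log₁₀(49.3/34.836) + 0.38×log₁₀(63.332/49.3)]
    = 1.2785 × [0.0036196 + 0.041335] = 0.05747 m

S_c ≈ 0.0575 m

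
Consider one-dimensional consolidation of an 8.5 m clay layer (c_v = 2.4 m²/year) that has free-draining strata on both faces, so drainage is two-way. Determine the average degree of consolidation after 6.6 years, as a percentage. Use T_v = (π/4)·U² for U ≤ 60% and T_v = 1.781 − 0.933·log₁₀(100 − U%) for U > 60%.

Drainage path length: H_d = H/2 = 4.25 m (double drainage).
T_v = c_v·t/H_d² = 2.4×6.6/4.25² = 0.87696.
T_v = 0.87696 corresponds to the U > 60% branch:
U = 1 − 10^((1.781 − T_v)/0.933)/100 = 0.9069

U ≈ 90.7 %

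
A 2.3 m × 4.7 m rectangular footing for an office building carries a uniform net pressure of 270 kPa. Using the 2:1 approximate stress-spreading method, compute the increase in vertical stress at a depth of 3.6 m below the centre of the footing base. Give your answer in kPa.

By the 2:1 method the load spreads at 1 horizontal : 2 vertical, so at depth z the loaded area has grown by z in each plan dimension:
Δσ = qBL/((B+z)(L+z)) = 270×2.3×4.7/((2.3+3.6)(4.7+3.6)) = 59.602 kPa

Δσ_z ≈ 59.6 kPa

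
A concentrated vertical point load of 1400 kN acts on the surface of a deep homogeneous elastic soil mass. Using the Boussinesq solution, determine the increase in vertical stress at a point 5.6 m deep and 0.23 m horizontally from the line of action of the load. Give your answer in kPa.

Boussinesq vertical stress below a point load on an elastic half-space:
Δσ_z = 3P/(2πz²) · [1 + (r/z)²]^(−5/2)
r/z = 0.23/5.6 = 0.041071; [1+(r/z)²]^(−5/2) = 0.9958.
Δσ_z = 3×1400/(2π×5.6²) × 0.9958 = 21.315 × 0.9958 = 21.23 kPa

Δσ_z ≈ 21.2 kPa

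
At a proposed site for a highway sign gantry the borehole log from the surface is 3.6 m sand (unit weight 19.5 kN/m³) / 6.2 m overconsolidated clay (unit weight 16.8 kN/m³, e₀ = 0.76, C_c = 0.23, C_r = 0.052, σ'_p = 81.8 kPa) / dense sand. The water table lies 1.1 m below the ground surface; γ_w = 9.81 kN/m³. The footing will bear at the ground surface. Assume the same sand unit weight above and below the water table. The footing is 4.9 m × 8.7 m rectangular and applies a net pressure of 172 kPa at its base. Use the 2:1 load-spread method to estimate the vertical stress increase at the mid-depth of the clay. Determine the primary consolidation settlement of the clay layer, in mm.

Mid-depth of clay below the ground surface: z = 3.6 + 6.2/2 = 6.7 m.
Total vertical stress at mid-clay: σ_v = 19.5×3.6 + 16.8×3.1 = 122.28 kPa.
Pore pressure: u = 9.81×(6.7 − 1.1) = 54.936 kPa.
Initial effective stress: σ'_0 = σ_v − u = 122.28 − 54.936 = 67.344 kPa.
Stress increase at mid-clay by the 2:1 spreading method:
Δσ = qBL/((B+z)(L+z)) = 172×4.9×8.7/((4.9+6.7)(8.7+6.7)) = 41.045 kPa
Final effective stress: σ'_f = 67.344 + 41.045 = 108.39 kPa.
σ'_f = 108.39 > σ'_p = 81.8 kPa, so the stress path crosses the preconsolidation pressure — recompression up to σ'_p, then virgin compression beyond:
S_c = H/(1+e₀)·[C_r·log₁₀(σ'_p/σ'_0) + C_c·log₁₀(σ'_f/σ'_p)]
    = 6.2/1.76 × [0.052×log₁₀(81.8/67.344) + 0.23×log₁₀(108.39/81.8)]
    = 3.5227 × [0.0043916 + 0.028114] = 0.1145 m

S_c ≈ 115 mm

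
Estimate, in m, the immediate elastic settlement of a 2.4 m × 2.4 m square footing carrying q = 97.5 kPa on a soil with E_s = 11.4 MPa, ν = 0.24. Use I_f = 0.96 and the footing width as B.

S_e ≈ 0.0186 m

Immediate (elastic) settlement: S_e = q·B·(1−ν²)/E_s · I_f.
E_s = 11.4 MPa = 11400 kPa.
S_e = 97.5 × 2.4 × (1 − 0.24²) / 11400 × 0.96
    = 97.5 × 2.4 × 0.9424 / 11400 × 0.96
    = 0.01857 m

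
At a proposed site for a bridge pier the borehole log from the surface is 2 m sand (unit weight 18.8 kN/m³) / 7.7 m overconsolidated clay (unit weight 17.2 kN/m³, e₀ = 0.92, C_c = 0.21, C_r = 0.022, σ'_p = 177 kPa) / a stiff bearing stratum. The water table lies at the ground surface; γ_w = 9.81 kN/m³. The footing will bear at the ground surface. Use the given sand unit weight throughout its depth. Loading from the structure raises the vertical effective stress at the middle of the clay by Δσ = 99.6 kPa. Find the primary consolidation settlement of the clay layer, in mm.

S_c ≈ 43.9 mm

Mid-depth of clay below the ground surface: z = 2 + 7.7/2 = 5.85 m.
Total vertical stress at mid-clay: σ_v = 18.8×2 + 17.2×3.85 = 103.82 kPa.
Pore pressure: u = 9.81×(5.85 − 0) = 57.389 kPa.
Initial effective stress: σ'_0 = σ_v − u = 103.82 − 57.389 = 46.431 kPa.
Final effective stress: σ'_f = 46.431 + 99.6 = 146.03 kPa.
σ'_f = 146.03 ≤ σ'_p = 177 kPa, so the clay remains overconsolidated and only the recompression index applies:
S_c = C_r·H/(1+e₀)·log₁₀(σ'_f/σ'_0) = 0.022×7.7/1.92×log₁₀(146.03/46.431)
    = 0.088229 × 0.49763 = 0.04391 m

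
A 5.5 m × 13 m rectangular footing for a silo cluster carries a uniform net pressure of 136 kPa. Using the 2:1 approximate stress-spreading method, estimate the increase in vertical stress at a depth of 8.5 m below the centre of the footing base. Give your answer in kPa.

By the 2:1 method the load spreads at 1 horizontal : 2 vertical, so at depth z the loaded area has grown by z in each plan dimension:
Δσ = qBL/((B+z)(L+z)) = 136×5.5×13/((5.5+8.5)(13+8.5)) = 32.306 kPa

Δσ_z ≈ 32.3 kPa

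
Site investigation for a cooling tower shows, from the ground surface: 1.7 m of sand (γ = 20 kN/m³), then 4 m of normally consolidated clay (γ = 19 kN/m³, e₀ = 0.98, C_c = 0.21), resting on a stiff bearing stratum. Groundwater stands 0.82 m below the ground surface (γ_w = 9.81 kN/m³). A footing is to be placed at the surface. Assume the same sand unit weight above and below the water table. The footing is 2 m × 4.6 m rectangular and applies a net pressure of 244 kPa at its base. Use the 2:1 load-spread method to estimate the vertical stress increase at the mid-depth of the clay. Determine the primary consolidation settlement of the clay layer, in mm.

S_c ≈ 135 mm

Mid-depth of clay below the ground surface: z = 1.7 + 4/2 = 3.7 m.
Total vertical stress at mid-clay: σ_v = 20×1.7 + 19×2 = 72 kPa.
Pore pressure: u = 9.81×(3.7 − 0.82) = 28.253 kPa.
Initial effective stress: σ'_0 = σ_v − u = 72 − 28.253 = 43.747 kPa.
Stress increase at mid-clay by the 2:1 spreading method:
Δσ = qBL/((B+z)(L+z)) = 244×2×4.6/((2+3.7)(4.6+3.7)) = 47.449 kPa
Final effective stress: σ'_f = σ'_0 + Δσ = 43.747 + 47.449 = 91.196 kPa.
Normally consolidated clay, so the full stress increment lies on the virgin compression line:
S_c = C_c·H/(1+e₀)·log₁₀(σ'_f/σ'_0) = 0.21×4/(1+0.98)×log₁₀(91.196/43.747)
    = 0.42424 × 0.31903 = 0.1353 m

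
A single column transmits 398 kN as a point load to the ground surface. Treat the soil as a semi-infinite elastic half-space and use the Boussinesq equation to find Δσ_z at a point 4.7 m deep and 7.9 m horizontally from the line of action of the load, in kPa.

Boussinesq vertical stress below a point load on an elastic half-space:
Δσ_z = 3P/(2πz²) · [1 + (r/z)²]^(−5/2)
r/z = 7.9/4.7 = 1.6809; [1+(r/z)²]^(−5/2) = 0.034942.
Δσ_z = 3×398/(2π×4.7²) × 0.034942 = 8.6026 × 0.034942 = 0.3006 kPa

Δσ_z ≈ 0.301 kPa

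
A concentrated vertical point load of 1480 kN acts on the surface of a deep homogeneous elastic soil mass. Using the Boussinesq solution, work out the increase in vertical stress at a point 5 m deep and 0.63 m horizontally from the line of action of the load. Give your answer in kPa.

Δσ_z ≈ 27.2 kPa

Boussinesq vertical stress below a point load on an elastic half-space:
Δσ_z = 3P/(2πz²) · [1 + (r/z)²]^(−5/2)
r/z = 0.63/5 = 0.126; [1+(r/z)²]^(−5/2) = 0.96139.
Δσ_z = 3×1480/(2π×5²) × 0.96139 = 28.266 × 0.96139 = 27.17 kPa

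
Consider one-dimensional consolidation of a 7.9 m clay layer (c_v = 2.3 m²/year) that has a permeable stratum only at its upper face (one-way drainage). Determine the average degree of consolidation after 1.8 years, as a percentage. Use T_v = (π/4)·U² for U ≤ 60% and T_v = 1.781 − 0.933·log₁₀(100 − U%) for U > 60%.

U ≈ 29.1 %

Drainage path length: H_d = H = 7.9 m (single drainage).
T_v = c_v·t/H_d² = 2.3×1.8/7.9² = 0.066336.
T_v = 0.066336 corresponds to the U ≤ 60% branch:
U = √(4T_v/π) = 0.2906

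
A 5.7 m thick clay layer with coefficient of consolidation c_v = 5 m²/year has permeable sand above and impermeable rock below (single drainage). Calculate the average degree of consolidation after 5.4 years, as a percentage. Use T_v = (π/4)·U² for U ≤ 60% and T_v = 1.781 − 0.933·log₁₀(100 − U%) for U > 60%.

Drainage path length: H_d = H = 5.7 m (single drainage).
T_v = c_v·t/H_d² = 5×5.4/5.7² = 0.83102.
T_v = 0.83102 corresponds to the U > 60% branch:
U = 1 − 10^((1.781 − T_v)/0.933)/100 = 0.8957

U ≈ 89.6 %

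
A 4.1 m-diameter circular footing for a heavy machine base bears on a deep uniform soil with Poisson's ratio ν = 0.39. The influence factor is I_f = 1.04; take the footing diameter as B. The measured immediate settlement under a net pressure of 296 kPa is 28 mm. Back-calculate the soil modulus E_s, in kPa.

S_e = q·B·(1−ν²)/E_s · I_f  ⇒  E_s = q·B·(1−ν²)·I_f / S_e.
E_s = 296 × 4.1 × 0.8479 × 1.04 / 0.028 = 38220 kPa

E_s ≈ 38200 kPa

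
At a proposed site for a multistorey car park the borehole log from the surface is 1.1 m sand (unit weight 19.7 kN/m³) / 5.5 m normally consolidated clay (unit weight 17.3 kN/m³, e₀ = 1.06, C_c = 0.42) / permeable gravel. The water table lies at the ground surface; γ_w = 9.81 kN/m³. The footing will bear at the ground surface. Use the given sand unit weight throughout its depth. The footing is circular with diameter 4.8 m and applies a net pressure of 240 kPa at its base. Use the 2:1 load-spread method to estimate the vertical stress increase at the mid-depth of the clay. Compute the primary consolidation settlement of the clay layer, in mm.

Mid-depth of clay below the ground surface: z = 1.1 + 5.5/2 = 3.85 m.
Total vertical stress at mid-clay: σ_v = 19.7×1.1 + 17.3×2.75 = 69.245 kPa.
Pore pressure: u = 9.81×(3.85 − 0) = 37.769 kPa.
Initial effective stress: σ'_0 = σ_v − u = 69.245 − 37.769 = 31.476 kPa.
Stress increase at mid-clay by the 2:1 spreading method:
Δσ ≈ qD²/(D+z)² = 240×4.8²/(4.8+3.85)² = 73.903 kPa
Final effective stress: σ'_f = σ'_0 + Δσ = 31.476 + 73.903 = 105.38 kPa.
Normally consolidated clay, so the full stress increment lies on the virgin compression line:
S_c = C_c·H/(1+e₀)·log₁₀(σ'_f/σ'_0) = 0.42×5.5/(1+1.06)×log₁₀(105.38/31.476)
    = 1.1214 × 0.52478 = 0.5885 m

S_c ≈ 588 mm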